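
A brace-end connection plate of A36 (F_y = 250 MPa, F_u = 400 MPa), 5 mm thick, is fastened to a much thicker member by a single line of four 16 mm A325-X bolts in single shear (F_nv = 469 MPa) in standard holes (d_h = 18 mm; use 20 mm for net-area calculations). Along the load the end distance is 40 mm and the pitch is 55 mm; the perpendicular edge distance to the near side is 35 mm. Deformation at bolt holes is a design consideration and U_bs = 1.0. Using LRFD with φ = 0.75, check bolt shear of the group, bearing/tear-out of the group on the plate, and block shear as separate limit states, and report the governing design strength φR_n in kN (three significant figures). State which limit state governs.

Bolt shear: A_b = π·16²/4 = 201.1 mm²; R_n = 469 × 201.1 × 4 × 1 / 1000 = 377.2 kN → 0.75 × 377.2 = 283 kN.
Bearing: edge l_c = 31, r_n = 74.4 kN; interior l_c = 37, r_n = 76.8 kN; R_n = 74.4 + 3·76.8 = 304.8 kN → 229 kN.
Block shear: A_gv = 1025, A_nv = 675, A_nt = 125 mm²; R_n = min(0.6F_uA_nv, 0.6F_yA_gv) + U_bs·F_u·A_nt = 203.8 kN → 153 kN.
Block shear governs: 153 kN.

153 kN (block shear governs)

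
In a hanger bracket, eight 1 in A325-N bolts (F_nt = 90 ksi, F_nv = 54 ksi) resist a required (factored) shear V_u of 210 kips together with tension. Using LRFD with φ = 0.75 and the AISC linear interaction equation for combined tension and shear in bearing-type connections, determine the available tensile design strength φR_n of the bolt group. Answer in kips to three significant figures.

201 kips

A_b = π·1²/4 = 0.7854 in²; f_rv = 210 / (8 × 0.7854) = 33.42 ksi.
F'_nt = 1.3 F_nt − (F_nt / φF_nv) f_rv = 1.3·90 − (90/(0.75·54))·33.42 = 42.73 ksi, capped at F_nt → F'_nt = 42.73 ksi.
R_n = F'_nt · A_b · n = 42.73 × 0.7854 × 8 = 268.5 kips.
Design strength φR_n = 0.75 × 268.5 = 201 kips.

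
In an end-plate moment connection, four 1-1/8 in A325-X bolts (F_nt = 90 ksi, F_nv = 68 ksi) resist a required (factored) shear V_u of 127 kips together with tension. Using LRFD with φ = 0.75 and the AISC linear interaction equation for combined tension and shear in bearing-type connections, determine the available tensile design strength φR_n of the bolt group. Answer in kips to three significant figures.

181 kips

A_b = π·1.125²/4 = 0.994 in²; f_rv = 127 / (4 × 0.994) = 31.94 ksi.
F'_nt = 1.3 F_nt − (F_nt / φF_nv) f_rv = 1.3·90 − (90/(0.75·68))·31.94 = 60.63 ksi, capped at F_nt → F'_nt = 60.63 ksi.
R_n = F'_nt · A_b · n = 60.63 × 0.994 × 4 = 241.1 kips.
Design strength φR_n = 0.75 × 241.1 = 181 kips.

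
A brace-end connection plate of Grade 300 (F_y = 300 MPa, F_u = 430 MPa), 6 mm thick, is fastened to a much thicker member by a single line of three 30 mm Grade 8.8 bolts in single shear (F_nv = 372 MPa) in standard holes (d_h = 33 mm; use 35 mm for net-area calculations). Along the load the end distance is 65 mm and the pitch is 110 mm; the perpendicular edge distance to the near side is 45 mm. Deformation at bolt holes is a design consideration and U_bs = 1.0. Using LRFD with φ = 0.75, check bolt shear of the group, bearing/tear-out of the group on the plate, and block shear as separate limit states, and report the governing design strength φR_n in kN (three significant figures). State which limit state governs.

Bolt shear: A_b = π·30²/4 = 706.9 mm²; R_n = 372 × 706.9 × 3 × 1 / 1000 = 788.9 kN → 0.75 × 788.9 = 592 kN.
Bearing: edge l_c = 48.5, r_n = 150.2 kN; interior l_c = 77, r_n = 185.8 kN; R_n = 150.2 + 2·185.8 = 521.7 kN → 391 kN.
Block shear: A_gv = 1710, A_nv = 1185, A_nt = 165 mm²; R_n = min(0.6F_uA_nv, 0.6F_yA_gv) + U_bs·F_u·A_nt = 376.7 kN → 283 kN.
Block shear governs: 283 kN.

283 kN (block shear governs)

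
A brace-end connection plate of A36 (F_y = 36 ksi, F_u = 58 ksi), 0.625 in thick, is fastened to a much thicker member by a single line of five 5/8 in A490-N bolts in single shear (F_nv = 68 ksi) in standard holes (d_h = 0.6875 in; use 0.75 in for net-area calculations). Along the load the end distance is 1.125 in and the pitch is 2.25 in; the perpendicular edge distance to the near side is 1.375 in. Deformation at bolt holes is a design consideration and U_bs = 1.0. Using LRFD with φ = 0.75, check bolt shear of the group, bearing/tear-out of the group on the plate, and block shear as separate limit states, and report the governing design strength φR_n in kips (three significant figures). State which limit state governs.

Bolt shear: A_b = π·0.625²/4 = 0.3068 in²; R_n = 68 × 0.3068 × 5 × 1 = 104.3 kips → 0.75 × 104.3 = 78.2 kips.
Bearing: edge l_c = 0.7812, r_n = 33.98 kips; interior l_c = 1.562, r_n = 54.38 kips; R_n = 33.98 + 4·54.38 = 251.5 kips → 189 kips.
Block shear: A_gv = 6.328, A_nv = 4.219, A_nt = 0.625 in²; R_n = min(0.6F_uA_nv, 0.6F_yA_gv) + U_bs·F_u·A_nt = 172.9 kips → 130 kips.
Bolt shear governs: 78.2 kips.

78.2 kips (bolt shear governs)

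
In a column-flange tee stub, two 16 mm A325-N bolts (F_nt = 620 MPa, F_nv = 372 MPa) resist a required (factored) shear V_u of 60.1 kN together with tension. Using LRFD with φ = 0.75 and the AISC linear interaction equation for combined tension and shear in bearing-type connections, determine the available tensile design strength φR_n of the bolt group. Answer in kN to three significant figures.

143 kN

A_b = π·16²/4 = 201.1 mm²; f_rv = 60.1 × 1000 / (2 × 201.1) = 149.5 MPa.
F'_nt = 1.3 F_nt − (F_nt / φF_nv) f_rv = 1.3·620 − (620/(0.75·372))·149.5 = 473.9 MPa, capped at F_nt → F'_nt = 473.9 MPa.
R_n = F'_nt · A_b · n = 473.9 × 201.1 × 2 / 1000 = 190.6 kN.
Design strength φR_n = 0.75 × 190.6 = 143 kN.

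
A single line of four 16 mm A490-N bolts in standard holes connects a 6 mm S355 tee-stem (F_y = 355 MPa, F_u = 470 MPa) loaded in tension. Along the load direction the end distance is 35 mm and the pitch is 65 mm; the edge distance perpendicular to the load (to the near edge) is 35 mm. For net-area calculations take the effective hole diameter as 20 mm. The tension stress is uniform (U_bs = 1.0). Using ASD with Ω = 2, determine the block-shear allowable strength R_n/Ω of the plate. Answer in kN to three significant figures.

Shear plane L_v = 35 + 3·65 = 230 mm; A_gv = 230 × 6 = 1380 mm².
A_nv = (230 − 3.5·20) × 6 = 960 mm².
A_nt = (35 − 0.5·20) × 6 = 150 mm².
0.6 F_u A_nv = 270.7 kN; 0.6 F_y A_gv = 293.9 kN → shear rupture governs the shear term.
R_n = 270.7 + 1.0 × 470 × 150 / 1000 = 341.2 kN.
Allowable strength R_n/Ω = 341.2 / 2 = 171 kN.

171 kN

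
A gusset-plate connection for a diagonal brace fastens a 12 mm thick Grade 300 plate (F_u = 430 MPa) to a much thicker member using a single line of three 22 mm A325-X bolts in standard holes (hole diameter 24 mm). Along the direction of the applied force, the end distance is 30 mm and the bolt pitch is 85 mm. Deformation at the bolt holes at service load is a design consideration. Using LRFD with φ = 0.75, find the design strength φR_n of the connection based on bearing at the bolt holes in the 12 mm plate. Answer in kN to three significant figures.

Per bolt r_n = 1.2 l_c t F_u ≤ 2.4 d t F_u; upper limit = 2.4 × 22 × 12 × 430 / 1000 = 272.4 kN.
Edge bolt: l_c = 30 − 24/2 = 18 mm → 1.2 × 18 × 12 × 430 / 1000 = 111.5 → r_n = 111.5 kN.
Interior bolts: l_c = 85 − 24 = 61 mm → 1.2 × 61 × 12 × 430 / 1000 = 377.7 → r_n = 272.4 kN.
R_n = 1 × 111.5 + 2 × 272.4 = 656.4 kN.
Design strength φR_n = 0.75 × 656.4 = 492 kN.

492 kN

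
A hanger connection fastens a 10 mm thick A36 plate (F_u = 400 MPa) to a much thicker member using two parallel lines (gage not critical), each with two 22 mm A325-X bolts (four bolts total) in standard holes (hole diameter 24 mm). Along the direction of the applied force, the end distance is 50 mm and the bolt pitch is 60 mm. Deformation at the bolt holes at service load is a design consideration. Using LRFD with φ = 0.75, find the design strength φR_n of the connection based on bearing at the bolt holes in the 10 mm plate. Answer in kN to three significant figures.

533 kN

Per bolt r_n = 1.2 l_c t F_u ≤ 2.4 d t F_u; upper limit = 2.4 × 22 × 10 × 400 / 1000 = 211.2 kN.
Edge bolt: l_c = 50 − 24/2 = 38 mm → 1.2 × 38 × 10 × 400 / 1000 = 182.4 → r_n = 182.4 kN.
Interior bolts: l_c = 60 − 24 = 36 mm → 1.2 × 36 × 10 × 400 / 1000 = 172.8 → r_n = 172.8 kN.
R_n = 2 × 182.4 + 2 × 172.8 = 710.4 kN.
Design strength φR_n = 0.75 × 710.4 = 533 kN.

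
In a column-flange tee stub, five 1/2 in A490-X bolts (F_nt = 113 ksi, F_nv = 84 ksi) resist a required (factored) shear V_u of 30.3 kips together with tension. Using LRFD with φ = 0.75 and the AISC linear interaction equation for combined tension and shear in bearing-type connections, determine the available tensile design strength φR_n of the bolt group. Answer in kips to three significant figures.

A_b = π·0.5²/4 = 0.1963 in²; f_rv = 30.3 / (5 × 0.1963) = 30.86 ksi.
F'_nt = 1.3 F_nt − (F_nt / φF_nv) f_rv = 1.3·113 − (113/(0.75·84))·30.86 = 91.54 ksi, capped at F_nt → F'_nt = 91.54 ksi.
R_n = F'_nt · A_b · n = 91.54 × 0.1963 × 5 = 89.87 kips.
Design strength φR_n = 0.75 × 89.87 = 67.4 kips.

67.4 kips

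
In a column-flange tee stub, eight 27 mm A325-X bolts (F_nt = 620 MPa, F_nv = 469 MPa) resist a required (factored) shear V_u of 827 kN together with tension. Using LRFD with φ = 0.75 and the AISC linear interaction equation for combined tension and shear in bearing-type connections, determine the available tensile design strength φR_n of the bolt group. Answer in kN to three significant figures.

1680 kN

A_b = π·27²/4 = 572.6 mm²; f_rv = 827 × 1000 / (8 × 572.6) = 180.6 MPa.
F'_nt = 1.3 F_nt − (F_nt / φF_nv) f_rv = 1.3·620 − (620/(0.75·469))·180.6 = 487.8 MPa, capped at F_nt → F'_nt = 487.8 MPa.
R_n = F'_nt · A_b · n = 487.8 × 572.6 × 8 / 1000 = 2234 kN.
Design strength φR_n = 0.75 × 2234 = 1680 kN.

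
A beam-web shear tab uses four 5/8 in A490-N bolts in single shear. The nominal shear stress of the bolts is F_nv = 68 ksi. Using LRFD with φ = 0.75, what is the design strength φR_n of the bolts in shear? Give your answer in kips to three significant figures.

A_b = π × 0.625² / 4 = 0.3068 in².
R_n = F_nv · A_b · n · n_s = 68 × 0.3068 × 4 × 1 = 83.45 kips.
Design strength φR_n = 0.75 × 83.45 = 62.6 kips.

62.6 kips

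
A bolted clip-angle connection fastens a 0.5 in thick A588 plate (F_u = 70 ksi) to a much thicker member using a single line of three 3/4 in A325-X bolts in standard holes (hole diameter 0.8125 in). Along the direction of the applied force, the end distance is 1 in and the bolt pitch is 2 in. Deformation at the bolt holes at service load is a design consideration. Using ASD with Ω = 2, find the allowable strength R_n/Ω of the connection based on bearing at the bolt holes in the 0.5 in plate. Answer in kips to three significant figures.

Per bolt r_n = 1.2 l_c t F_u ≤ 2.4 d t F_u; upper limit = 2.4 × 0.75 × 0.5 × 70 = 63 kips.
Edge bolt: l_c = 1 − 0.8125/2 = 0.5938 in → 1.2 × 0.5938 × 0.5 × 70 = 24.94 → r_n = 24.94 kips.
Interior bolts: l_c = 2 − 0.8125 = 1.188 in → 1.2 × 1.188 × 0.5 × 70 = 49.88 → r_n = 49.88 kips.
R_n = 1 × 24.94 + 2 × 49.88 = 124.7 kips.
Allowable strength R_n/Ω = 124.7 / 2 = 62.3 kips.

62.3 kips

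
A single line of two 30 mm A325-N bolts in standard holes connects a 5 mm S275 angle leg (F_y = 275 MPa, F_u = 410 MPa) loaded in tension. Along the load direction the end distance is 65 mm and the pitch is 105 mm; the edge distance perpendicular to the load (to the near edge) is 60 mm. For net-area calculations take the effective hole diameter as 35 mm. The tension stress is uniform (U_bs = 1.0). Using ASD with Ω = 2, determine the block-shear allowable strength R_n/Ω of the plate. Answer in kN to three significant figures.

114 kN

Shear plane L_v = 65 + 1·105 = 170 mm; A_gv = 170 × 5 = 850 mm².
A_nv = (170 − 1.5·35) × 5 = 587.5 mm².
A_nt = (60 − 0.5·35) × 5 = 212.5 mm².
0.6 F_u A_nv = 144.5 kN; 0.6 F_y A_gv = 140.2 kN → shear yielding governs the shear term.
R_n = 140.2 + 1.0 × 410 × 212.5 / 1000 = 227.4 kN.
Allowable strength R_n/Ω = 227.4 / 2 = 114 kN.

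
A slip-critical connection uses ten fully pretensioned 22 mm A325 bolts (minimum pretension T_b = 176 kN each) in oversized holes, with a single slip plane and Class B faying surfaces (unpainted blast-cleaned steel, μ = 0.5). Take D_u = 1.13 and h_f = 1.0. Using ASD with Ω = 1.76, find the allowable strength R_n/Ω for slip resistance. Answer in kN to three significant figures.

565 kN

R_n = μ · D_u · h_f · T_b · n_s · n_b = 0.5 × 1.13 × 1.0 × 176 × 1 × 10 = 994.4 kN.
Allowable strength R_n/Ω = 994.4 / 1.76 = 565 kN.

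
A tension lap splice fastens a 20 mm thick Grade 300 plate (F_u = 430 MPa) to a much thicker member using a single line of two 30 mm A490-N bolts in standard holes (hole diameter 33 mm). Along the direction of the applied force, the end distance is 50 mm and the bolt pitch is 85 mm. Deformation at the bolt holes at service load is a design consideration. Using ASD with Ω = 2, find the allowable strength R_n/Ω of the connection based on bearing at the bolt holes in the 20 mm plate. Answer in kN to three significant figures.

Per bolt r_n = 1.2 l_c t F_u ≤ 2.4 d t F_u; upper limit = 2.4 × 30 × 20 × 430 / 1000 = 619.2 kN.
Edge bolt: l_c = 50 − 33/2 = 33.5 mm → 1.2 × 33.5 × 20 × 430 / 1000 = 345.7 → r_n = 345.7 kN.
Interior bolts: l_c = 85 − 33 = 52 mm → 1.2 × 52 × 20 × 430 / 1000 = 536.6 → r_n = 536.6 kN.
R_n = 1 × 345.7 + 1 × 536.6 = 882.4 kN.
Allowable strength R_n/Ω = 882.4 / 2 = 441 kN.

441 kN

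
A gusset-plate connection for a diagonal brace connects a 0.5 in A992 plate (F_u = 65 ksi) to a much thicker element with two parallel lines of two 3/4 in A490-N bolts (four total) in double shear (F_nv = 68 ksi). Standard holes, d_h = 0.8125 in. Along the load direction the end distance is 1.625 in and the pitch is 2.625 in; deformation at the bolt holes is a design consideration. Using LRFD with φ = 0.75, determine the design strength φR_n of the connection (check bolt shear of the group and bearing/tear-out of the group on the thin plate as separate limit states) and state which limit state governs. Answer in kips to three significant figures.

159 kips (bearing governs)

Bolt shear: A_b = π·0.75²/4 = 0.4418 in²; R_n = 68 × 0.4418 × 4 × 2 = 240.3 kips → 0.75 × 240.3 = 180 kips.
Bearing (1.2 l_c t F_u ≤ 2.4 d t F_u): upper limit = 2.4·0.75·0.5·65 = 58.5 kips.
  Edge l_c = 1.625 − 0.8125/2 = 1.219 → r_n = 47.53 kips; interior l_c = 2.625 − 0.8125 = 1.812 → r_n = 58.5 kips.
  R_n,bearing = 2·47.53 + 2·58.5 = 212.1 kips → 0.75 × 212.1 = 159 kips.
Bearing governs: 159 kips.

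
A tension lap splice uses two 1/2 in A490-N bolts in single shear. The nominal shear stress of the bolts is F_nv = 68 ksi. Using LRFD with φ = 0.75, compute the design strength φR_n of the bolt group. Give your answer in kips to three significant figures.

A_b = π × 0.5² / 4 = 0.1963 in².
R_n = F_nv · A_b · n · n_s = 68 × 0.1963 × 2 × 1 = 26.7 kips.
Design strength φR_n = 0.75 × 26.7 = 20 kips.

20 kips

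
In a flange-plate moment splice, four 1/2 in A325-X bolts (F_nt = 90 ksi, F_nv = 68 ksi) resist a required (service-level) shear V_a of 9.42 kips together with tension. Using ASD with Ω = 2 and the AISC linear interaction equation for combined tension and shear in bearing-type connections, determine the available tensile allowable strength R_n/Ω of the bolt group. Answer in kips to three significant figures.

33.5 kips

A_b = π·0.5²/4 = 0.1963 in²; f_rv = 9.42 / (4 × 0.1963) = 11.99 ksi.
F'_nt = 1.3 F_nt − (Ω F_nt / F_nv) f_rv = 1.3·90 − (2·90/68)·11.99 = 85.25 ksi, capped at F_nt → F'_nt = 85.25 ksi.
R_n = F'_nt · A_b · n = 85.25 × 0.1963 × 4 = 66.96 kips.
Allowable strength R_n/Ω = 66.96 / 2 = 33.5 kips.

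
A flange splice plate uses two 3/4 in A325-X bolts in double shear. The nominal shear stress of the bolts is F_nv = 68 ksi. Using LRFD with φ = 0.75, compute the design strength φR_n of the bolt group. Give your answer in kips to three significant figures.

90.1 kips

A_b = π × 0.75² / 4 = 0.4418 in².
R_n = F_nv · A_b · n · n_s = 68 × 0.4418 × 2 × 2 = 120.2 kips.
Design strength φR_n = 0.75 × 120.2 = 90.1 kips.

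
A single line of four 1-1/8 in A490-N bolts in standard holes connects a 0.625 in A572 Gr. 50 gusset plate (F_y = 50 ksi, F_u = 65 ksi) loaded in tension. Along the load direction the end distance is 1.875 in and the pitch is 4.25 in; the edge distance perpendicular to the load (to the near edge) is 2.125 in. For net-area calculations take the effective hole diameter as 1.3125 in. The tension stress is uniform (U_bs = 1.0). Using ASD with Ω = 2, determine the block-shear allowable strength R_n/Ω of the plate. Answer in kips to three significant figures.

Shear plane L_v = 1.875 + 3·4.25 = 14.62 in; A_gv = 14.62 × 0.625 = 9.141 in².
A_nv = (14.62 − 3.5·1.3125) × 0.625 = 6.27 in².
A_nt = (2.125 − 0.5·1.3125) × 0.625 = 0.918 in².
0.6 F_u A_nv = 244.5 kips; 0.6 F_y A_gv = 274.2 kips → shear rupture governs the shear term.
R_n = 244.5 + 1.0 × 65 × 0.918 = 304.2 kips.
Allowable strength R_n/Ω = 304.2 / 2 = 152 kips.

152 kips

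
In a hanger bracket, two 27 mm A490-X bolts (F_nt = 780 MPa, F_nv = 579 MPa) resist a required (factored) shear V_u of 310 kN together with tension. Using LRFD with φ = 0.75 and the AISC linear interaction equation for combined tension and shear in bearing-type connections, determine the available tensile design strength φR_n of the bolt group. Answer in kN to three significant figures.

453 kN

A_b = π·27²/4 = 572.6 mm²; f_rv = 310 × 1000 / (2 × 572.6) = 270.7 MPa.
F'_nt = 1.3 F_nt − (F_nt / φF_nv) f_rv = 1.3·780 − (780/(0.75·579))·270.7 = 527.7 MPa, capped at F_nt → F'_nt = 527.7 MPa.
R_n = F'_nt · A_b · n = 527.7 × 572.6 × 2 / 1000 = 604.3 kN.
Design strength φR_n = 0.75 × 604.3 = 453 kN.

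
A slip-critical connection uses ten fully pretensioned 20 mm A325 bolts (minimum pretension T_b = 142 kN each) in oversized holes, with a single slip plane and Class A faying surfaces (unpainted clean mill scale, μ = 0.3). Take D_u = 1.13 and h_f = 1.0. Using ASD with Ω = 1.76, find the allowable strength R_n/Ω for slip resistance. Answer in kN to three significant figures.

274 kN

R_n = μ · D_u · h_f · T_b · n_s · n_b = 0.3 × 1.13 × 1.0 × 142 × 1 × 10 = 481.4 kN.
Allowable strength R_n/Ω = 481.4 / 1.76 = 274 kN.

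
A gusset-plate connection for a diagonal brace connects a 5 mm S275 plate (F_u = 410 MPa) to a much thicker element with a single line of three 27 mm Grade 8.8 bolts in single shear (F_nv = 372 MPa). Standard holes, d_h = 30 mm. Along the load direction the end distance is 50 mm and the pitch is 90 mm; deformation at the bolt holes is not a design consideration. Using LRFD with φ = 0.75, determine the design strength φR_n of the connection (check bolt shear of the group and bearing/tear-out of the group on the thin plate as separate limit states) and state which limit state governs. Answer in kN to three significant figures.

Bolt shear: A_b = π·27²/4 = 572.6 mm²; R_n = 372 × 572.6 × 3 × 1 / 1000 = 639 kN → 0.75 × 639 = 479 kN.
Bearing (1.5 l_c t F_u ≤ 3.0 d t F_u): upper limit = 3.0·27·5·410 / 1000 = 166.1 kN.
  Edge l_c = 50 − 30/2 = 35 → r_n = 107.6 kN; interior l_c = 90 − 30 = 60 → r_n = 166.1 kN.
  R_n,bearing = 1·107.6 + 2·166.1 = 439.7 kN → 0.75 × 439.7 = 330 kN.
Bearing governs: 330 kN.

330 kN (bearing governs)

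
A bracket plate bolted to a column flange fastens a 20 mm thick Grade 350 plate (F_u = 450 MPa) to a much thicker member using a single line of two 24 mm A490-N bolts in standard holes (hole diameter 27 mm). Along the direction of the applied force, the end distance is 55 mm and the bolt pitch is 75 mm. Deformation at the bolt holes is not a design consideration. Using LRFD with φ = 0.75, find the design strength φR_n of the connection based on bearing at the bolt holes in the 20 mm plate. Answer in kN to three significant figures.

Per bolt r_n = 1.5 l_c t F_u ≤ 3.0 d t F_u; upper limit = 3.0 × 24 × 20 × 450 / 1000 = 648 kN.
Edge bolt: l_c = 55 − 27/2 = 41.5 mm → 1.5 × 41.5 × 20 × 450 / 1000 = 560.2 → r_n = 560.2 kN.
Interior bolts: l_c = 75 − 27 = 48 mm → 1.5 × 48 × 20 × 450 / 1000 = 648 → r_n = 648 kN.
R_n = 1 × 560.2 + 1 × 648 = 1208 kN.
Design strength φR_n = 0.75 × 1208 = 906 kN.

906 kN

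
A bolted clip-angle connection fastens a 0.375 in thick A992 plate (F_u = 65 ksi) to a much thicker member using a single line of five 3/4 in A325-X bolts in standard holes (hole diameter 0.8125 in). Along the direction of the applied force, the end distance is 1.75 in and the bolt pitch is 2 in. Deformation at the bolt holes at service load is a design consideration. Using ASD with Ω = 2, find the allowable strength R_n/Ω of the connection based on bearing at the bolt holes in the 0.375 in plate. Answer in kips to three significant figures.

89.1 kips

Per bolt r_n = 1.2 l_c t F_u ≤ 2.4 d t F_u; upper limit = 2.4 × 0.75 × 0.375 × 65 = 43.87 kips.
Edge bolt: l_c = 1.75 − 0.8125/2 = 1.344 in → 1.2 × 1.344 × 0.375 × 65 = 39.3 → r_n = 39.3 kips.
Interior bolts: l_c = 2 − 0.8125 = 1.188 in → 1.2 × 1.188 × 0.375 × 65 = 34.73 → r_n = 34.73 kips.
R_n = 1 × 39.3 + 4 × 34.73 = 178.2 kips.
Allowable strength R_n/Ω = 178.2 / 2 = 89.1 kips.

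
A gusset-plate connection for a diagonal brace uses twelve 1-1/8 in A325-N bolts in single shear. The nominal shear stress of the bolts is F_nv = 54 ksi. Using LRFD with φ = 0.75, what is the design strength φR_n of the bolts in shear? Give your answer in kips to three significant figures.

A_b = π × 1.125² / 4 = 0.994 in².
R_n = F_nv · A_b · n · n_s = 54 × 0.994 × 12 × 1 = 644.1 kips.
Design strength φR_n = 0.75 × 644.1 = 483 kips.

483 kips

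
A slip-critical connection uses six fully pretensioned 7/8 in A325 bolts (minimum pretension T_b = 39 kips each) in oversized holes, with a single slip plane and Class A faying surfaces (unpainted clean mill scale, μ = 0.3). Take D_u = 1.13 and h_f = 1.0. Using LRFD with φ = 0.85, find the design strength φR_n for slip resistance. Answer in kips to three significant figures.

R_n = μ · D_u · h_f · T_b · n_s · n_b = 0.3 × 1.13 × 1.0 × 39 × 1 × 6 = 79.33 kips.
Design strength φR_n = 0.85 × 79.33 = 67.4 kips.

67.4 kips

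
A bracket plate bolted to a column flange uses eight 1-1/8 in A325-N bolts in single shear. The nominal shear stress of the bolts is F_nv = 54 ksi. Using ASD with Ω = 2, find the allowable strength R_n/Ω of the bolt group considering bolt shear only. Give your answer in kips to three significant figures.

A_b = π × 1.125² / 4 = 0.994 in².
R_n = F_nv · A_b · n · n_s = 54 × 0.994 × 8 × 1 = 429.4 kips.
Allowable strength R_n/Ω = 429.4 / 2 = 215 kips.

215 kips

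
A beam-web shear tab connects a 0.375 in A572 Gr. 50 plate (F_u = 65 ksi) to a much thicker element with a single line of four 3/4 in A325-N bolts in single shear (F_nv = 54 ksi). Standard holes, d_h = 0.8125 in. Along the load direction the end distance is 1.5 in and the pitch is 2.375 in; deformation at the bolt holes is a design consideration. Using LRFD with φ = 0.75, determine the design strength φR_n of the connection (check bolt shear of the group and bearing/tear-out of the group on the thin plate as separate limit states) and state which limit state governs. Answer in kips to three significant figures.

71.6 kips (bolt shear governs)

Bolt shear: A_b = π·0.75²/4 = 0.4418 in²; R_n = 54 × 0.4418 × 4 × 1 = 95.43 kips → 0.75 × 95.43 = 71.6 kips.
Bearing (1.2 l_c t F_u ≤ 2.4 d t F_u): upper limit = 2.4·0.75·0.375·65 = 43.87 kips.
  Edge l_c = 1.5 − 0.8125/2 = 1.094 → r_n = 31.99 kips; interior l_c = 2.375 − 0.8125 = 1.562 → r_n = 43.87 kips.
  R_n,bearing = 1·31.99 + 3·43.87 = 163.6 kips → 0.75 × 163.6 = 123 kips.
Bolt shear governs: 71.6 kips.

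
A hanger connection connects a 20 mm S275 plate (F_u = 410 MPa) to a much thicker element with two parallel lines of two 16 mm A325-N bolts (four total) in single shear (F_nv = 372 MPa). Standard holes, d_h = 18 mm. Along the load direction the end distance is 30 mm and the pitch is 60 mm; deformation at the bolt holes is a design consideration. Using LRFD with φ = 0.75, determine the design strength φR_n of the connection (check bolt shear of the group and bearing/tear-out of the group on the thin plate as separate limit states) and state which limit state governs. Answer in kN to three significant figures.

224 kN (bolt shear governs)

Bolt shear: A_b = π·16²/4 = 201.1 mm²; R_n = 372 × 201.1 × 4 × 1 / 1000 = 299.2 kN → 0.75 × 299.2 = 224 kN.
Bearing (1.2 l_c t F_u ≤ 2.4 d t F_u): upper limit = 2.4·16·20·410 / 1000 = 314.9 kN.
  Edge l_c = 30 − 18/2 = 21 → r_n = 206.6 kN; interior l_c = 60 − 18 = 42 → r_n = 314.9 kN.
  R_n,bearing = 2·206.6 + 2·314.9 = 1043 kN → 0.75 × 1043 = 782 kN.
Bolt shear governs: 224 kN.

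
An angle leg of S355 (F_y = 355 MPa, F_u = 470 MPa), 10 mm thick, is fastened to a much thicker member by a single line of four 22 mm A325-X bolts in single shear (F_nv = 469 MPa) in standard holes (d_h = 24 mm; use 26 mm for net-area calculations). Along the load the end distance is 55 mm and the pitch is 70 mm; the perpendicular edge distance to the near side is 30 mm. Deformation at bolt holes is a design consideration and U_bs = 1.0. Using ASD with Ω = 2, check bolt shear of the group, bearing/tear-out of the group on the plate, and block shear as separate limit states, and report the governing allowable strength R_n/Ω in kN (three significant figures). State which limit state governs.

Bolt shear: A_b = π·22²/4 = 380.1 mm²; R_n = 469 × 380.1 × 4 × 1 / 1000 = 713.1 kN → 713.1 / 2 = 357 kN.
Bearing: edge l_c = 43, r_n = 242.5 kN; interior l_c = 46, r_n = 248.2 kN; R_n = 242.5 + 3·248.2 = 987 kN → 494 kN.
Block shear: A_gv = 2650, A_nv = 1740, A_nt = 170 mm²; R_n = min(0.6F_uA_nv, 0.6F_yA_gv) + U_bs·F_u·A_nt = 570.6 kN → 285 kN.
Block shear governs: 285 kN.

285 kN (block shear governs)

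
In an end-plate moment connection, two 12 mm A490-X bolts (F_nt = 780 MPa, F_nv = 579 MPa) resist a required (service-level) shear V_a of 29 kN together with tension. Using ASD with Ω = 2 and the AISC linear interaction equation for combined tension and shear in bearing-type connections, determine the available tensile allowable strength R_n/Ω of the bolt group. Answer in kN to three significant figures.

A_b = π·12²/4 = 113.1 mm²; f_rv = 29 × 1000 / (2 × 113.1) = 128.2 MPa.
F'_nt = 1.3 F_nt − (Ω F_nt / F_nv) f_rv = 1.3·780 − (2·780/579)·128.2 = 668.6 MPa, capped at F_nt → F'_nt = 668.6 MPa.
R_n = F'_nt · A_b · n = 668.6 × 113.1 × 2 / 1000 = 151.2 kN.
Allowable strength R_n/Ω = 151.2 / 2 = 75.6 kN.

75.6 kN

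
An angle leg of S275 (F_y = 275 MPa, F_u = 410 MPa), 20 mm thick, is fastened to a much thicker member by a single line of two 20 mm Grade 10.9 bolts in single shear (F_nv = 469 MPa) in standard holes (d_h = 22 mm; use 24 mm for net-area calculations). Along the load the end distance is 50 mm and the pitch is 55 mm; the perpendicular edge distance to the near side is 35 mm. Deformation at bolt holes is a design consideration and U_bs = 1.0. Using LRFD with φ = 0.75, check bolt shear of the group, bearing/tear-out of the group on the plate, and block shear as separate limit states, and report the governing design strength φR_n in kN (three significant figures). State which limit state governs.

221 kN (bolt shear governs)

Bolt shear: A_b = π·20²/4 = 314.2 mm²; R_n = 469 × 314.2 × 2 × 1 / 1000 = 294.7 kN → 0.75 × 294.7 = 221 kN.
Bearing: edge l_c = 39, r_n = 383.8 kN; interior l_c = 33, r_n = 324.7 kN; R_n = 383.8 + 1·324.7 = 708.5 kN → 531 kN.
Block shear: A_gv = 2100, A_nv = 1380, A_nt = 460 mm²; R_n = min(0.6F_uA_nv, 0.6F_yA_gv) + U_bs·F_u·A_nt = 528.1 kN → 396 kN.
Bolt shear governs: 221 kN.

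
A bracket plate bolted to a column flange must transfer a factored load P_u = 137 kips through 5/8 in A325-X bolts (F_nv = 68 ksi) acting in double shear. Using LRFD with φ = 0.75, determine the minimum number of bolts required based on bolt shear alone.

A_b = π·0.625²/4 = 0.3068 in².
Per-bolt design strength φR_n = 0.75 × 68 × 0.3068 × 2 = 31.29 kips.
n ≥ 137 / 31.29 = 4.378 → use 5 bolts.

5 bolts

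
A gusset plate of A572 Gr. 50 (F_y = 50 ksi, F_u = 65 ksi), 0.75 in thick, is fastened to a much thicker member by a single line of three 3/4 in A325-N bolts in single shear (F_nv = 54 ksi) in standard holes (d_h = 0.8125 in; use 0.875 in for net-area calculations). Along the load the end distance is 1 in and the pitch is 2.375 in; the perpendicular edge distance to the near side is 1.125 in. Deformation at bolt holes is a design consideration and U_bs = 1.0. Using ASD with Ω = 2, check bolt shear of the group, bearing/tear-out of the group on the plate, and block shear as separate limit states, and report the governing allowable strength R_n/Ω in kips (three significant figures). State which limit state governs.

35.8 kips (bolt shear governs)

Bolt shear: A_b = π·0.75²/4 = 0.4418 in²; R_n = 54 × 0.4418 × 3 × 1 = 71.57 kips → 71.57 / 2 = 35.8 kips.
Bearing: edge l_c = 0.5938, r_n = 34.73 kips; interior l_c = 1.562, r_n = 87.75 kips; R_n = 34.73 + 2·87.75 = 210.2 kips → 105 kips.
Block shear: A_gv = 4.312, A_nv = 2.672, A_nt = 0.5156 in²; R_n = min(0.6F_uA_nv, 0.6F_yA_gv) + U_bs·F_u·A_nt = 137.7 kips → 68.9 kips.
Bolt shear governs: 35.8 kips.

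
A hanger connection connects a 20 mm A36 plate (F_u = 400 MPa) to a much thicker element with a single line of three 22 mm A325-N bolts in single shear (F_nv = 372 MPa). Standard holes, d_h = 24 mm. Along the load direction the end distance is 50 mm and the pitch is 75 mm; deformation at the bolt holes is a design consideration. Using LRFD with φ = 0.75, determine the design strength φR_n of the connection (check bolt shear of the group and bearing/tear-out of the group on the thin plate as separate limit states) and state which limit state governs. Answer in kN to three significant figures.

318 kN (bolt shear governs)

Bolt shear: A_b = π·22²/4 = 380.1 mm²; R_n = 372 × 380.1 × 3 × 1 / 1000 = 424.2 kN → 0.75 × 424.2 = 318 kN.
Bearing (1.2 l_c t F_u ≤ 2.4 d t F_u): upper limit = 2.4·22·20·400 / 1000 = 422.4 kN.
  Edge l_c = 50 − 24/2 = 38 → r_n = 364.8 kN; interior l_c = 75 − 24 = 51 → r_n = 422.4 kN.
  R_n,bearing = 1·364.8 + 2·422.4 = 1210 kN → 0.75 × 1210 = 907 kN.
Bolt shear governs: 318 kN.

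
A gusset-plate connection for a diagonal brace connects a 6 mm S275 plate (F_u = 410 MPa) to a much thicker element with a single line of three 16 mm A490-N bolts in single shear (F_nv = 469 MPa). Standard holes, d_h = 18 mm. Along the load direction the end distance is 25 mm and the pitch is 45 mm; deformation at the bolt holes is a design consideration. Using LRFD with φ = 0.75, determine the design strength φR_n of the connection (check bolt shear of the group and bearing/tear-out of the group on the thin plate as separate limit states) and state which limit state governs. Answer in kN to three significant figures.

155 kN (bearing governs)

Bolt shear: A_b = π·16²/4 = 201.1 mm²; R_n = 469 × 201.1 × 3 × 1 / 1000 = 282.9 kN → 0.75 × 282.9 = 212 kN.
Bearing (1.2 l_c t F_u ≤ 2.4 d t F_u): upper limit = 2.4·16·6·410 / 1000 = 94.46 kN.
  Edge l_c = 25 − 18/2 = 16 → r_n = 47.23 kN; interior l_c = 45 − 18 = 27 → r_n = 79.7 kN.
  R_n,bearing = 1·47.23 + 2·79.7 = 206.6 kN → 0.75 × 206.6 = 155 kN.
Bearing governs: 155 kN.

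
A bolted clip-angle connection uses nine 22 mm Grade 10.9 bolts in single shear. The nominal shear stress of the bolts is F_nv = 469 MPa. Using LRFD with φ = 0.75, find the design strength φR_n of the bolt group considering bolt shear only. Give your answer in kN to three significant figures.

1200 kN

A_b = π × 22² / 4 = 380.1 mm².
R_n = F_nv · A_b · n · n_s = 469 × 380.1 × 9 × 1 / 1000 = 1605 kN.
Design strength φR_n = 0.75 × 1605 = 1200 kN.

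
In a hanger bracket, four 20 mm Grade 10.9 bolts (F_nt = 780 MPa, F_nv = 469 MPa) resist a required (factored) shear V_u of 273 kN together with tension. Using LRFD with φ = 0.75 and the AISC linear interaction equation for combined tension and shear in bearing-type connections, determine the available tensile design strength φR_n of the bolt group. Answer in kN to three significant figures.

A_b = π·20²/4 = 314.2 mm²; f_rv = 273 × 1000 / (4 × 314.2) = 217.2 MPa.
F'_nt = 1.3 F_nt − (F_nt / φF_nv) f_rv = 1.3·780 − (780/(0.75·469))·217.2 = 532.3 MPa, capped at F_nt → F'_nt = 532.3 MPa.
R_n = F'_nt · A_b · n = 532.3 × 314.2 × 4 / 1000 = 668.9 kN.
Design strength φR_n = 0.75 × 668.9 = 502 kN.

502 kN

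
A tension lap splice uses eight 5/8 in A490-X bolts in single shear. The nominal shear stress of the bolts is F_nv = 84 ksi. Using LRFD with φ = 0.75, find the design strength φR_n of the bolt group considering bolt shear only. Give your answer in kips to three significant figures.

155 kips

A_b = π × 0.625² / 4 = 0.3068 in².
R_n = F_nv · A_b · n · n_s = 84 × 0.3068 × 8 × 1 = 206.2 kips.
Design strength φR_n = 0.75 × 206.2 = 155 kips.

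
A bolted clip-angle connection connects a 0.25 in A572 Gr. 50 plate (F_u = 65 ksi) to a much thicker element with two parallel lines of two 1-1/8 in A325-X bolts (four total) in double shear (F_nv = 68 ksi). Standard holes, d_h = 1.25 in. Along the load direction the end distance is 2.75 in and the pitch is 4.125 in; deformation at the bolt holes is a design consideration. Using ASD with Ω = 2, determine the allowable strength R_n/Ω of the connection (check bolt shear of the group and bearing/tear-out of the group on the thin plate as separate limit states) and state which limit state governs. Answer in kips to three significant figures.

85.3 kips (bearing governs)

Bolt shear: A_b = π·1.125²/4 = 0.994 in²; R_n = 68 × 0.994 × 4 × 2 = 540.7 kips → 540.7 / 2 = 270 kips.
Bearing (1.2 l_c t F_u ≤ 2.4 d t F_u): upper limit = 2.4·1.125·0.25·65 = 43.87 kips.
  Edge l_c = 2.75 − 1.25/2 = 2.125 → r_n = 41.44 kips; interior l_c = 4.125 − 1.25 = 2.875 → r_n = 43.87 kips.
  R_n,bearing = 2·41.44 + 2·43.87 = 170.6 kips → 170.6 / 2 = 85.3 kips.
Bearing governs: 85.3 kips.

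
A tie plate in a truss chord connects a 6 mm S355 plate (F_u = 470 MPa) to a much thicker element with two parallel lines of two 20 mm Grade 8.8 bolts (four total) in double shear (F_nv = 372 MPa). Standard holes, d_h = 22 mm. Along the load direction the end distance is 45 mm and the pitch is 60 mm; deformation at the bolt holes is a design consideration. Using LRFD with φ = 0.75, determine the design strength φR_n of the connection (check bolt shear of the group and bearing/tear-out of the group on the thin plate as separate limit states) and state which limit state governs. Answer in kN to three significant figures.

Bolt shear: A_b = π·20²/4 = 314.2 mm²; R_n = 372 × 314.2 × 4 × 2 / 1000 = 934.9 kN → 0.75 × 934.9 = 701 kN.
Bearing (1.2 l_c t F_u ≤ 2.4 d t F_u): upper limit = 2.4·20·6·470 / 1000 = 135.4 kN.
  Edge l_c = 45 − 22/2 = 34 → r_n = 115.1 kN; interior l_c = 60 − 22 = 38 → r_n = 128.6 kN.
  R_n,bearing = 2·115.1 + 2·128.6 = 487.3 kN → 0.75 × 487.3 = 365 kN.
Bearing governs: 365 kN.

365 kN (bearing governs)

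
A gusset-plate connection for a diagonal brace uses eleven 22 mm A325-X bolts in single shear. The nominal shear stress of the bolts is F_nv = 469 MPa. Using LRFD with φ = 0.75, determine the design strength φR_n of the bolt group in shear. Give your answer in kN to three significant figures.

1470 kN

A_b = π × 22² / 4 = 380.1 mm².
R_n = F_nv · A_b · n · n_s = 469 × 380.1 × 11 × 1 / 1000 = 1961 kN.
Design strength φR_n = 0.75 × 1961 = 1470 kN.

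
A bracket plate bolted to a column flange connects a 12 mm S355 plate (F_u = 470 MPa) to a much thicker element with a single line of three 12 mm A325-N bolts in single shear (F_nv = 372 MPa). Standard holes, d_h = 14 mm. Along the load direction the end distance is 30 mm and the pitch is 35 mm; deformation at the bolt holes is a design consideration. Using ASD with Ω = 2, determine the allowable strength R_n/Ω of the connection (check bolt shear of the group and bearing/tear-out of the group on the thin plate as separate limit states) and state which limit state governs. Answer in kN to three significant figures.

63.1 kN (bolt shear governs)

Bolt shear: A_b = π·12²/4 = 113.1 mm²; R_n = 372 × 113.1 × 3 × 1 / 1000 = 126.2 kN → 126.2 / 2 = 63.1 kN.
Bearing (1.2 l_c t F_u ≤ 2.4 d t F_u): upper limit = 2.4·12·12·470 / 1000 = 162.4 kN.
  Edge l_c = 30 − 14/2 = 23 → r_n = 155.7 kN; interior l_c = 35 − 14 = 21 → r_n = 142.1 kN.
  R_n,bearing = 1·155.7 + 2·142.1 = 439.9 kN → 439.9 / 2 = 220 kN.
Bolt shear governs: 63.1 kN.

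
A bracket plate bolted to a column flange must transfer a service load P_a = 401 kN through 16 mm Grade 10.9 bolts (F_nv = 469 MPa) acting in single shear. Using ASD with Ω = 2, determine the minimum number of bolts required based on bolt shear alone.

A_b = π·16²/4 = 201.1 mm².
Per-bolt allowable strength R_n/Ω = 469 × 201.1 × 1 / 1000 / 2 = 47.15 kN.
n ≥ 401 / 47.15 = 8.505 → use 9 bolts.

9 bolts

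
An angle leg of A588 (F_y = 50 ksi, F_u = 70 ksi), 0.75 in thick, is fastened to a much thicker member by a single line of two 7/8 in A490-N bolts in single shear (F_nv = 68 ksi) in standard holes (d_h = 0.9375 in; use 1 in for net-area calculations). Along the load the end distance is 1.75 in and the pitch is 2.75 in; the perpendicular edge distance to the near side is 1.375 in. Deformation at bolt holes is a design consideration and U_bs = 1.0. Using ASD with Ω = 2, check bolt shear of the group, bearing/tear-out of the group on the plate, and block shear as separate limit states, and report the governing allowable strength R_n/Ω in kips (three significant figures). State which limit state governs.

40.9 kips (bolt shear governs)

Bolt shear: A_b = π·0.875²/4 = 0.6013 in²; R_n = 68 × 0.6013 × 2 × 1 = 81.78 kips → 81.78 / 2 = 40.9 kips.
Bearing: edge l_c = 1.281, r_n = 80.72 kips; interior l_c = 1.812, r_n = 110.3 kips; R_n = 80.72 + 1·110.3 = 191 kips → 95.5 kips.
Block shear: A_gv = 3.375, A_nv = 2.25, A_nt = 0.6562 in²; R_n = min(0.6F_uA_nv, 0.6F_yA_gv) + U_bs·F_u·A_nt = 140.4 kips → 70.2 kips.
Bolt shear governs: 40.9 kips.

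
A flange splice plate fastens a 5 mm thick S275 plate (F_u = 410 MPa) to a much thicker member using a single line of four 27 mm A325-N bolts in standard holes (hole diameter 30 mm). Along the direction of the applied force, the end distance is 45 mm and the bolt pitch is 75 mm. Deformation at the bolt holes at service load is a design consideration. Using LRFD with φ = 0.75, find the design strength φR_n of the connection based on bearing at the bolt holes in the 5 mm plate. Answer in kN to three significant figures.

Per bolt r_n = 1.2 l_c t F_u ≤ 2.4 d t F_u; upper limit = 2.4 × 27 × 5 × 410 / 1000 = 132.8 kN.
Edge bolt: l_c = 45 − 30/2 = 30 mm → 1.2 × 30 × 5 × 410 / 1000 = 73.8 → r_n = 73.8 kN.
Interior bolts: l_c = 75 − 30 = 45 mm → 1.2 × 45 × 5 × 410 / 1000 = 110.7 → r_n = 110.7 kN.
R_n = 1 × 73.8 + 3 × 110.7 = 405.9 kN.
Design strength φR_n = 0.75 × 405.9 = 304 kN.

304 kN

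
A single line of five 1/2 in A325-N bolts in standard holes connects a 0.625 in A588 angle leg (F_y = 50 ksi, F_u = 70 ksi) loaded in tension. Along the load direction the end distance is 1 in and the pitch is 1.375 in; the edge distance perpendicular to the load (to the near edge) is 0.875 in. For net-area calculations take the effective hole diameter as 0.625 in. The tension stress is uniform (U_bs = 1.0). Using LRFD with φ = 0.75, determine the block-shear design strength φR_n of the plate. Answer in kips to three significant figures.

Shear plane L_v = 1 + 4·1.375 = 6.5 in; A_gv = 6.5 × 0.625 = 4.062 in².
A_nv = (6.5 − 4.5·0.625) × 0.625 = 2.305 in².
A_nt = (0.875 − 0.5·0.625) × 0.625 = 0.3516 in².
0.6 F_u A_nv = 96.8 kips; 0.6 F_y A_gv = 121.9 kips → shear rupture governs the shear term.
R_n = 96.8 + 1.0 × 70 × 0.3516 = 121.4 kips.
Design strength φR_n = 0.75 × 121.4 = 91.1 kips.

91.1 kips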